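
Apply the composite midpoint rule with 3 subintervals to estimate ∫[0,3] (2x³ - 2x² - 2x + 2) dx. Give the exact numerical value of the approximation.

h = (3 − 0)/3 = 1.
Midpoints m₁,…,m₃ = 0.5, 1.5, 2.5.
f(m₁)=0.75, f(m₂)=1.25, f(m₃)=15.75.
h·[f(m₁) + f(m₂) + f(m₃)] = 1·(17.75) = 17.75.

17.75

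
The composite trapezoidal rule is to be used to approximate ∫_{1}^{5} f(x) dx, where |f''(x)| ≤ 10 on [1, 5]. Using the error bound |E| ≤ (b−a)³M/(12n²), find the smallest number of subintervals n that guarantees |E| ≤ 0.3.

14

Need 640/(12n²) ≤ 0.3.
n² ≥ 640/(12·0.3) = 177.778 ⇒ n ≥ 13.3333, so the smallest n is 14.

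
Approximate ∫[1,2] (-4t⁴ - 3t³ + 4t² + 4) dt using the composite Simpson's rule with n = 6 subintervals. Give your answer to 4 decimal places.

-22.7171

h = (2 − 1)/6 = 0.166667.
Nodes t₀,…,t₆ = 1, 1.166667, 1.333333, 1.5, 1.666667, 1.833333, 2.
f(t) = -4t⁴ - 3t³ + 4t² + 4: f₀=1, f₁=-2.729938, f₂=-8.641975, f₃=-17.375, f₄=-29.641975, f₅=-46.229938, f₆=-68.
(h/3)·[f₀ + 4f₁ + 2f₂ + 4f₃ + 2f₄ + 4f₅ + f₆] = 0.055556·(-408.907407) = -22.7171.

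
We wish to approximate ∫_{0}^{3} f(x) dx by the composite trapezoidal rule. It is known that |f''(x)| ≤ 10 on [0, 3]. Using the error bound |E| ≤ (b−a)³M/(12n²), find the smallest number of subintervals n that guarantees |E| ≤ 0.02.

34

Need 270/(12n²) ≤ 0.02.
n² ≥ 270/(12·0.02) = 1125 ⇒ n ≥ 33.5410, so the smallest n is 34.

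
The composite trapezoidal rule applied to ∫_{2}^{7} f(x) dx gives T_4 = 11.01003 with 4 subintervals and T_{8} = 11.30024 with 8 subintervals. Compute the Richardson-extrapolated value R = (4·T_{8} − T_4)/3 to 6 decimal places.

11.396977

R = (4·T_{8} − T_4) / 3 = (4·11.30024 − 11.01003)/3 = (34.19093)/3 = 11.396977.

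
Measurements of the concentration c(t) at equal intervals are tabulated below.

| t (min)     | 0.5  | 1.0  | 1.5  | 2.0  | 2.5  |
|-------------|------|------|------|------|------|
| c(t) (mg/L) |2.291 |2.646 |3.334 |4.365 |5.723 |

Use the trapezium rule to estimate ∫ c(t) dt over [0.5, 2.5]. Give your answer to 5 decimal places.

h = 0.5, n = 4.
(h/2)·[y₀ + 2y₁ + 2y₂ + 2y₃ + y₄] = 0.25·(28.704) = 7.17600.

7.17600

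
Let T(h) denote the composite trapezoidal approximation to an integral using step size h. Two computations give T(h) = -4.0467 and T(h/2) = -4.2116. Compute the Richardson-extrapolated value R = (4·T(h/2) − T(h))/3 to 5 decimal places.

-4.26657

R = (4·T(h/2) − T(h)) / 3 = (4·(-4.2116) − (-4.0467))/3 = (-12.7997)/3 = -4.26657.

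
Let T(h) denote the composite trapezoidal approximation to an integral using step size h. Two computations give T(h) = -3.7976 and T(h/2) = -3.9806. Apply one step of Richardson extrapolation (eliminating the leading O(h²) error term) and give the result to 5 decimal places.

R = (4·T(h/2) − T(h)) / 3 = (4·(-3.9806) − (-3.7976))/3 = (-12.1248)/3 = -4.04160.

-4.04160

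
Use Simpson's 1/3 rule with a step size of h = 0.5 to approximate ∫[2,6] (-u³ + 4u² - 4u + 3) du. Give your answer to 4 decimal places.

-94.6667

h = (6 − 2)/8 = 0.5.
Nodes u₀,…,u₈ = 2, 2.5, 3, 3.5, 4, 4.5, 5, 5.5, 6.
f(u) = -u³ + 4u² - 4u + 3: f₀=3, f₁=2.375, f₂=0, f₃=-4.875, f₄=-13, f₅=-25.125, f₆=-42, f₇=-64.375, f₈=-93.
(h/3)·[f₀ + 4f₁ + 2f₂ + 4f₃ + 2f₄ + 4f₅ + 2f₆ + 4f₇ + f₈] = 0.166667·(-568) = -94.6667.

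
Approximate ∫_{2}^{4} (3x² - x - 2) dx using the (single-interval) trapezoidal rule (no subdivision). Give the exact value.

T = (b−a)/2 · [f(2) + f(4)] = 1·[8 + 42] = 50.

50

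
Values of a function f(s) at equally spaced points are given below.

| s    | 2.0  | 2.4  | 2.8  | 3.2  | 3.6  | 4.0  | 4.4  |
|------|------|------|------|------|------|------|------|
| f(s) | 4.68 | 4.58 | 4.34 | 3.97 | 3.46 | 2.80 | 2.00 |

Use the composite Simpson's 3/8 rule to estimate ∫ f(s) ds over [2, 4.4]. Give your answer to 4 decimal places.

9.0240

h = 0.4, n = 6.
(3h/8)·[y₀ + 3y₁ + 3y₂ + 2y₃ + 3y₄ + 3y₅ + y₆] = 0.15·(60.16) = 9.0240.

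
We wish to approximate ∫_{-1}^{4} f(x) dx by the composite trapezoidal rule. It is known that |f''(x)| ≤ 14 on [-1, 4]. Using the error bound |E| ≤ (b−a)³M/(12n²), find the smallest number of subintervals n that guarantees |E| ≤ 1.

13

Need 1750/(12n²) ≤ 1.
n² ≥ 1750/(12·1) = 145.833 ⇒ n ≥ 12.0761, so the smallest n is 13.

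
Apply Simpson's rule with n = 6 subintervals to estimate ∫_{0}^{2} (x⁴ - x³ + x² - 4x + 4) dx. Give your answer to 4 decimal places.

h = (2 − 0)/6 = 0.333333.
Nodes x₀,…,x₆ = 0, 0.333333, 0.666667, 1, 1.333333, 1.666667, 2.
f(x) = x⁴ - x³ + x² - 4x + 4: f₀=4, f₁=2.753086, f₂=1.679012, f₃=1, f₄=1.234568, f₅=3.197531, f₆=8.
(h/3)·[f₀ + 4f₁ + 2f₂ + 4f₃ + 2f₄ + 4f₅ + f₆] = 0.111111·(45.629630) = 5.0700.

5.0700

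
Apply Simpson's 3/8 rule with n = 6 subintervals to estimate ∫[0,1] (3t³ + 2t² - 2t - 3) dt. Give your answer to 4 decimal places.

h = (1 − 0)/6 = 0.166667.
Nodes t₀,…,t₆ = 0, 0.166667, 0.333333, 0.5, 0.666667, 0.833333, 1.
f(t) = 3t³ + 2t² - 2t - 3: f₀=-3, f₁=-3.263889, f₂=-3.333333, f₃=-3.125, f₄=-2.555556, f₅=-1.541667, f₆=0.
(3h/8)·[f₀ + 3f₁ + 3f₂ + 2f₃ + 3f₄ + 3f₅ + f₆] = 0.0625·(-41.333333) = -2.5833.

-2.5833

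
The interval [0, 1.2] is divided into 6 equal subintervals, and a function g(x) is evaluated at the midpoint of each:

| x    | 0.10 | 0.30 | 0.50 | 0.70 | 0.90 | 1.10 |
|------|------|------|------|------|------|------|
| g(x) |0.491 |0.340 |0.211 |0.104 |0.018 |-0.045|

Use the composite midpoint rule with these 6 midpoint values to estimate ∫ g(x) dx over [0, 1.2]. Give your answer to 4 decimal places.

0.2238

h = 0.2, n = 6.
h·[y(m₁) + y(m₂) + y(m₃) + y(m₄) + y(m₅) + y(m₆)] = 0.2·(1.119) = 0.2238.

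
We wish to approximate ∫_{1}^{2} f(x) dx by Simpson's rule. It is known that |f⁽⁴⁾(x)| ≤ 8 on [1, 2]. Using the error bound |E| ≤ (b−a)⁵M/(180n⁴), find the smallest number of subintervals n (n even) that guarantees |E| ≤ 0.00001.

10

Need 8/(180n⁴) ≤ 0.00001.
n⁴ ≥ 8/(180·0.00001) = 4444.44 ⇒ n ≥ 8.1650, so the smallest even n is 10. (n must be even for Simpson's rule.)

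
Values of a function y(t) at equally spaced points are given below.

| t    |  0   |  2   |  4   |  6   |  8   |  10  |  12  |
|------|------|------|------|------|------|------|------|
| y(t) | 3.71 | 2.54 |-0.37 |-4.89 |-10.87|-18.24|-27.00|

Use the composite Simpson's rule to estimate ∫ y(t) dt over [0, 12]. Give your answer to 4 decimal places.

-85.4200

h = 2, n = 6.
(h/3)·[y₀ + 4y₁ + 2y₂ + 4y₃ + 2y₄ + 4y₅ + y₆] = 0.666667·(-128.13) = -85.4200.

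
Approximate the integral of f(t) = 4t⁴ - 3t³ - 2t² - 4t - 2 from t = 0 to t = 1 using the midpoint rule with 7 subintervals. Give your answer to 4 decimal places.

h = (1 − 0)/7 = 0.142857.
Midpoints m₁,…,m₇ = 0.071429, 0.214286, 0.357143, 0.5, 0.642857, 0.785714, 0.928571.
f(m₁)=-2.296908, f(m₂)=-2.970065, f(m₃)=-3.755258, f(m₄)=-4.625, f(m₅)=-5.511818, f(m₆)=-6.308257, f(m₇)=-6.866878.
h·[f(m₁) + f(m₂) + f(m₃) + f(m₄) + f(m₅) + f(m₆) + f(m₇)] = 0.142857·(-32.334184) = -4.6192.

-4.6192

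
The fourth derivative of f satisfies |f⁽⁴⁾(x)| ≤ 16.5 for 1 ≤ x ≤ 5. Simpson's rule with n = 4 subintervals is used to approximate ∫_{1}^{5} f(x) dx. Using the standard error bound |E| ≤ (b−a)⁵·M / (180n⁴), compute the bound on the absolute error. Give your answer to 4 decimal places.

|E| ≤ (4)⁵·16.5 / (180·4⁴) = 16896/46080 = 0.3667.

0.3667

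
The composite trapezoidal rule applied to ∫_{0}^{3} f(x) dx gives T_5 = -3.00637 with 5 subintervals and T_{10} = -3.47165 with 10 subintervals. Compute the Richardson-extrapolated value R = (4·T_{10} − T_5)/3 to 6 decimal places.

-3.626743

R = (4·T_{10} − T_5) / 3 = (4·(-3.47165) − (-3.00637))/3 = (-10.88023)/3 = -3.626743.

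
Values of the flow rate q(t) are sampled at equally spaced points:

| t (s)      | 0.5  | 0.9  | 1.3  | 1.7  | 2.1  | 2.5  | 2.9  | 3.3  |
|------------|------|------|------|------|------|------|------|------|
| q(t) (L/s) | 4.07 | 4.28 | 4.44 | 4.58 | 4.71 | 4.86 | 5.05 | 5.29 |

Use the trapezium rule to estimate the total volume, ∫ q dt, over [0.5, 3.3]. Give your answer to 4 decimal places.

13.0400

h = 0.4, n = 7.
(h/2)·[y₀ + 2y₁ + 2y₂ + 2y₃ + 2y₄ + 2y₅ + 2y₆ + y₇] = 0.2·(65.20) = 13.0400.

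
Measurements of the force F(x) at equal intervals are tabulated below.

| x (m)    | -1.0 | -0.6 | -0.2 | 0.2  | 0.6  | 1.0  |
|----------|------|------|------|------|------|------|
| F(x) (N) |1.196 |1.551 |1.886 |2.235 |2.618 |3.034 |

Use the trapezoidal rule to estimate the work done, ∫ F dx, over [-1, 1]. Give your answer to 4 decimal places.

h = 0.4, n = 5.
(h/2)·[y₀ + 2y₁ + 2y₂ + 2y₃ + 2y₄ + y₅] = 0.2·(20.810) = 4.1620.

4.1620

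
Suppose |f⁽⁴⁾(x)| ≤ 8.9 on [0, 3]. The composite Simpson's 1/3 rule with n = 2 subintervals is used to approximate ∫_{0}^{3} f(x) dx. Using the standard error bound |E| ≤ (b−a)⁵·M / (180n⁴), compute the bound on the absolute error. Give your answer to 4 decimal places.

0.7509

|E| ≤ (3)⁵·8.9 / (180·2⁴) = 2162.7/2880 = 0.7509.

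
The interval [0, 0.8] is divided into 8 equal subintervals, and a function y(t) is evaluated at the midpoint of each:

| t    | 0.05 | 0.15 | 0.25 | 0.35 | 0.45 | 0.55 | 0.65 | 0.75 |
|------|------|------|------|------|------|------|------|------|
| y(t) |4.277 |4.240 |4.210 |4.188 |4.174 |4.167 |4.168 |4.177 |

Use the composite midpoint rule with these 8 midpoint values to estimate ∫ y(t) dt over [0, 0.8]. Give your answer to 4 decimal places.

3.3601

h = 0.1, n = 8.
h·[y(m₁) + y(m₂) + y(m₃) + y(m₄) + y(m₅) + y(m₆) + y(m₇) + y(m₈)] = 0.1·(33.601) = 3.3601.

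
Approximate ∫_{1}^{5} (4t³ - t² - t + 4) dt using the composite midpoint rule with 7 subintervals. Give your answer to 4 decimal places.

582.8571

h = (5 − 1)/7 = 0.571429.
Midpoints m₁,…,m₇ = 1.285714, 1.857143, 2.428571, 3, 3.571429, 4.142857, 4.714286.
f(m₁)=9.562682, f(m₂)=24.314869, f(m₃)=52.967930, f(m₄)=100, f(m₅)=169.889213, f(m₆)=267.113703, f(m₇)=396.151603.
h·[f(m₁) + f(m₂) + f(m₃) + f(m₄) + f(m₅) + f(m₆) + f(m₇)] = 0.571429·(1020) = 582.8571.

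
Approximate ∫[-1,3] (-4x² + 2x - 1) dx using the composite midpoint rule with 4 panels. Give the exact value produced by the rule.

-32

h = (3 − (-1))/4 = 1.
Midpoints m₁,…,m₄ = -0.5, 0.5, 1.5, 2.5.
f(m₁)=-3, f(m₂)=-1, f(m₃)=-7, f(m₄)=-21.
h·[f(m₁) + f(m₂) + f(m₃) + f(m₄)] = 1·(-32) = -32.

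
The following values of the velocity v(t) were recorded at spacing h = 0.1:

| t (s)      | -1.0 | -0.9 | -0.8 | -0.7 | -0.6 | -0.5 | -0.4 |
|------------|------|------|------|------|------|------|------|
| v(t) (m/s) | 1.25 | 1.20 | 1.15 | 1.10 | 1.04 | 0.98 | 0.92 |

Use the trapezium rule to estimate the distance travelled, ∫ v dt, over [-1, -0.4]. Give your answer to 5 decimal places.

0.65550

h = 0.1, n = 6.
(h/2)·[y₀ + 2y₁ + 2y₂ + 2y₃ + 2y₄ + 2y₅ + y₆] = 0.05·(13.11) = 0.65550.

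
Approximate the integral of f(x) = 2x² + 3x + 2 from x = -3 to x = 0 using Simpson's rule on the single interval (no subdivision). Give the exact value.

S = (b−a)/6 · [f(-3) + 4f(-1.5) + f(0)] = 0.5·[11 + 4·2 + 2] = 10.5.

10.5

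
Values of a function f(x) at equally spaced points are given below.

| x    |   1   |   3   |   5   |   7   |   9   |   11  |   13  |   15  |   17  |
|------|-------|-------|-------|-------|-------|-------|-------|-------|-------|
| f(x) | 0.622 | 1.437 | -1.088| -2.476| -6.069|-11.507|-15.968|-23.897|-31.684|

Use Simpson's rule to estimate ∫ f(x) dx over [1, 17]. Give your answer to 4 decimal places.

-148.7227

h = 2, n = 8.
(h/3)·[y₀ + 4y₁ + 2y₂ + 4y₃ + 2y₄ + 4y₅ + 2y₆ + 4y₇ + y₈] = 0.666667·(-223.084) = -148.7227.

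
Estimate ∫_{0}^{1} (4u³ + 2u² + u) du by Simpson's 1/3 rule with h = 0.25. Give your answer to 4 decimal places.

h = (1 − 0)/4 = 0.25.
Nodes u₀,…,u₄ = 0, 0.25, 0.5, 0.75, 1.
f(u) = 4u³ + 2u² + u: f₀=0, f₁=0.4375, f₂=1.5, f₃=3.5625, f₄=7.
(h/3)·[f₀ + 4f₁ + 2f₂ + 4f₃ + f₄] = 0.083333·(26) = 2.1667.

2.1667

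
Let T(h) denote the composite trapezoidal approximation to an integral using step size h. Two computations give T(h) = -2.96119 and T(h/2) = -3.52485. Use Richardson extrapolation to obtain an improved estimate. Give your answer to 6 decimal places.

R = (4·T(h/2) − T(h)) / 3 = (4·(-3.52485) − (-2.96119))/3 = (-11.13821)/3 = -3.712737.

-3.712737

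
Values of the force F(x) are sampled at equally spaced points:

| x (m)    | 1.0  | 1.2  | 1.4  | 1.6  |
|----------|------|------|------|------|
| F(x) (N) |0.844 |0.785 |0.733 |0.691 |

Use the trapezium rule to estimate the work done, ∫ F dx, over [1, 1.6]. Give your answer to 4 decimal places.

h = 0.2, n = 3.
(h/2)·[y₀ + 2y₁ + 2y₂ + y₃] = 0.1·(4.571) = 0.4571.

0.4571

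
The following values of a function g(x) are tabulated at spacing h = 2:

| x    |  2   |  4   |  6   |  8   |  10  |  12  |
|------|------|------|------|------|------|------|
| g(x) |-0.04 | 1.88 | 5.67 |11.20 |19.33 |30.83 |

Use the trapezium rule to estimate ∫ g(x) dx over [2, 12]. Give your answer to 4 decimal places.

106.9500

h = 2, n = 5.
(h/2)·[y₀ + 2y₁ + 2y₂ + 2y₃ + 2y₄ + y₅] = 1·(106.95) = 106.9500.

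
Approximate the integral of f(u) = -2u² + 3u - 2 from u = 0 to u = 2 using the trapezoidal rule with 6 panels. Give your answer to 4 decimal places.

-3.4074

h = (2 − 0)/6 = 0.333333.
Nodes u₀,…,u₆ = 0, 0.333333, 0.666667, 1, 1.333333, 1.666667, 2.
f(u) = -2u² + 3u - 2: f₀=-2, f₁=-1.222222, f₂=-0.888889, f₃=-1, f₄=-1.555556, f₅=-2.555556, f₆=-4.
(h/2)·[f₀ + 2f₁ + 2f₂ + 2f₃ + 2f₄ + 2f₅ + f₆] = 0.166667·(-20.444444) = -3.4074.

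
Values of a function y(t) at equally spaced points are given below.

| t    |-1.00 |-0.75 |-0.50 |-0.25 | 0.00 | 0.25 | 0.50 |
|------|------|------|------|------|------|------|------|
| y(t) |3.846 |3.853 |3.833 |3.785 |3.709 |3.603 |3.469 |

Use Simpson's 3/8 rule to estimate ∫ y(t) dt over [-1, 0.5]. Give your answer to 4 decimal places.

5.6137

h = 0.25, n = 6.
(3h/8)·[y₀ + 3y₁ + 3y₂ + 2y₃ + 3y₄ + 3y₅ + y₆] = 0.09375·(59.879) = 5.6137.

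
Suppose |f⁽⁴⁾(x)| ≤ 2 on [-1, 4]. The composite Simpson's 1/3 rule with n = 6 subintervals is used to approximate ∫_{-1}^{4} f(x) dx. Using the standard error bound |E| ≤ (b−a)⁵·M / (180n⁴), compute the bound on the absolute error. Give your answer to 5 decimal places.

0.02679

|E| ≤ (5)⁵·2 / (180·6⁴) = 6250/233280 = 0.02679.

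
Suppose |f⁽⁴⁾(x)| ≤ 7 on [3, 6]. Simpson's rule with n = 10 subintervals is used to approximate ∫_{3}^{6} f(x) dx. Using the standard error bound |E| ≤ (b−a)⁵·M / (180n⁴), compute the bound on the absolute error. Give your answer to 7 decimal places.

0.0009450

|E| ≤ (3)⁵·7 / (180·10⁴) = 1701/1800000 = 0.0009450.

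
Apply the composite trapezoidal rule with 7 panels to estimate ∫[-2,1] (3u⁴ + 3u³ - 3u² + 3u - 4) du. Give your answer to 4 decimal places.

h = (1 − (-2))/7 = 0.428571.
Nodes u₀,…,u₇ = -2, -1.571429, -1.142857, -0.714286, -0.285714, 0.142857, 0.571429, 1.
f(u) = 3u⁴ + 3u³ - 3u² + 3u - 4: f₀=2, f₁=-9.470221, f₂=-10.707205, f₃=-7.985839, f₄=-5.152020, f₅=-3.622657, f₆=-2.385673, f₇=2.
(h/2)·[f₀ + 2f₁ + 2f₂ + 2f₃ + 2f₄ + 2f₅ + 2f₆ + f₇] = 0.214286·(-74.647230) = -15.9958.

-15.9958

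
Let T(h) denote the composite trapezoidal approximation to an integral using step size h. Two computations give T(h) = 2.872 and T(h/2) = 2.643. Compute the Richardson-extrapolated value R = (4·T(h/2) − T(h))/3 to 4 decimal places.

2.5667

R = (4·T(h/2) − T(h)) / 3 = (4·2.643 − 2.872)/3 = (7.700)/3 = 2.5667.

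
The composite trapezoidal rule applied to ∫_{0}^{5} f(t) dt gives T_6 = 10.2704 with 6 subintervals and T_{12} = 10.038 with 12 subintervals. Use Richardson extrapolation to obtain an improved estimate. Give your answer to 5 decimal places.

9.96053

R = (4·T_{12} − T_6) / 3 = (4·10.038 − 10.2704)/3 = (29.8816)/3 = 9.96053.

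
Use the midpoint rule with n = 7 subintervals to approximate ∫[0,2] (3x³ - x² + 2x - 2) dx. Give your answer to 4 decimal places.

9.2245

h = (2 − 0)/7 = 0.285714.
Midpoints m₁,…,m₇ = 0.142857, 0.428571, 0.714286, 1, 1.285714, 1.571429, 1.857143.
f(m₁)=-1.725948, f(m₂)=-1.090379, f(m₃)=0.011662, f(m₄)=2, f(m₅)=5.294461, f(m₆)=10.314869, f(m₇)=17.481050.
h·[f(m₁) + f(m₂) + f(m₃) + f(m₄) + f(m₅) + f(m₆) + f(m₇)] = 0.285714·(32.285714) = 9.2245.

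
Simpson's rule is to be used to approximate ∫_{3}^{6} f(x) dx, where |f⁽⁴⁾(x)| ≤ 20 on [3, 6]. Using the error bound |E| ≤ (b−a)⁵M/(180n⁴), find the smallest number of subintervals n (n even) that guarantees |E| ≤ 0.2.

4

Need 4860/(180n⁴) ≤ 0.2.
n⁴ ≥ 4860/(180·0.2) = 135 ⇒ n ≥ 3.4087, so the smallest even n is 4. (n must be even for Simpson's rule.)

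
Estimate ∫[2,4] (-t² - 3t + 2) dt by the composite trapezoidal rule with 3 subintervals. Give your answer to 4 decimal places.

h = (4 − 2)/3 = 0.666667.
Nodes t₀,…,t₃ = 2, 2.666667, 3.333333, 4.
f(t) = -t² - 3t + 2: f₀=-8, f₁=-13.111111, f₂=-19.111111, f₃=-26.
(h/2)·[f₀ + 2f₁ + 2f₂ + f₃] = 0.333333·(-98.444444) = -32.8148.

-32.8148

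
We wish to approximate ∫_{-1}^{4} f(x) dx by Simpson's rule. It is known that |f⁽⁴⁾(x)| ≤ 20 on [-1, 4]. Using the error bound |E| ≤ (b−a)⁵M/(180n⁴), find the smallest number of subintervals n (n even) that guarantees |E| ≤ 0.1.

8

Need 62500/(180n⁴) ≤ 0.1.
n⁴ ≥ 62500/(180·0.1) = 3472.22 ⇒ n ≥ 7.6763, so the smallest even n is 8. (n must be even for Simpson's rule.)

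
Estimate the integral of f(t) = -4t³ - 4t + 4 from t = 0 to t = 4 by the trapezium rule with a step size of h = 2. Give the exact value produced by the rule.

h = (4 − 0)/2 = 2.
Nodes t₀,…,t₂ = 0, 2, 4.
f(t) = -4t³ - 4t + 4: f₀=4, f₁=-36, f₂=-268.
(h/2)·[f₀ + 2f₁ + f₂] = 1·(-336) = -336.

-336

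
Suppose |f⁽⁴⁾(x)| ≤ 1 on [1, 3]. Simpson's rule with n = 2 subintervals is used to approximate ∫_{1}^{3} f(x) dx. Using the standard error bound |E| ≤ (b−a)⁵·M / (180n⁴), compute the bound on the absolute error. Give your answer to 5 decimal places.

|E| ≤ (2)⁵·1 / (180·2⁴) = 32/2880 = 0.01111.

0.01111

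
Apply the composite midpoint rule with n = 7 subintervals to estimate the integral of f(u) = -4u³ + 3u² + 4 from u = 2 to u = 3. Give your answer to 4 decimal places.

h = (3 − 2)/7 = 0.142857.
Midpoints m₁,…,m₇ = 2.071429, 2.214286, 2.357143, 2.5, 2.642857, 2.785714, 2.928571.
f(m₁)=-18.680029, f(m₂)=-24.717930, f(m₃)=-31.717930, f(m₄)=-39.75, f(m₅)=-48.884111, f(m₆)=-59.190233, f(m₇)=-70.738338.
h·[f(m₁) + f(m₂) + f(m₃) + f(m₄) + f(m₅) + f(m₆) + f(m₇)] = 0.142857·(-293.678571) = -41.9541.

-41.9541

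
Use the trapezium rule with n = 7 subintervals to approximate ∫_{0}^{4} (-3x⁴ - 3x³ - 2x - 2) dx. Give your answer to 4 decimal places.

-855.1737

h = (4 − 0)/7 = 0.571429.
Nodes x₀,…,x₇ = 0, 0.571429, 1.142857, 1.714286, 2.285714, 2.857143, 3.428571, 4.
f(x) = -3x⁴ - 3x³ - 2x - 2: f₀=-2, f₁=-4.022491, f₂=-13.881716, f₃=-46.451479, f₄=-124.282382, f₅=-277.601833, f₆=-544.314036, f₇=-970.
(h/2)·[f₀ + 2f₁ + 2f₂ + 2f₃ + 2f₄ + 2f₅ + 2f₆ + f₇] = 0.285714·(-2993.107872) = -855.1737.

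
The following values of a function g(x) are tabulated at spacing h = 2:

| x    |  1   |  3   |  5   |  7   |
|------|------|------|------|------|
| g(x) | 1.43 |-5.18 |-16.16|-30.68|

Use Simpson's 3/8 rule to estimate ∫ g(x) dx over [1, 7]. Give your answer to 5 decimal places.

-69.95250

h = 2, n = 3.
(3h/8)·[y₀ + 3y₁ + 3y₂ + y₃] = 0.75·(-93.27) = -69.95250.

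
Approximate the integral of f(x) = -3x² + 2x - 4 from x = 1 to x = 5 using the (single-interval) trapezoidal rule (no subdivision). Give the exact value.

T = (b−a)/2 · [f(1) + f(5)] = 2·[(-5) + (-69)] = -148.

-148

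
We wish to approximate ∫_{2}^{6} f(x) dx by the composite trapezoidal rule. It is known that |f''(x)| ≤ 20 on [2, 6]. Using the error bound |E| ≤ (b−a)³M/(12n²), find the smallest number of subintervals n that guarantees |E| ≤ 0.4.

17

Need 1280/(12n²) ≤ 0.4.
n² ≥ 1280/(12·0.4) = 266.667 ⇒ n ≥ 16.3299, so the smallest n is 17.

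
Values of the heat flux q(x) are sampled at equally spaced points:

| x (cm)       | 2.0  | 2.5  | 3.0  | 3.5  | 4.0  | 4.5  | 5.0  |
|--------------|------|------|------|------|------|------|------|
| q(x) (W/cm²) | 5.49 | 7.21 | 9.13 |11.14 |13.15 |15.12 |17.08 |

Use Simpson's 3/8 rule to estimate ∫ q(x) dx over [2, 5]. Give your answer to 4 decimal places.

33.5025

h = 0.5, n = 6.
(3h/8)·[y₀ + 3y₁ + 3y₂ + 2y₃ + 3y₄ + 3y₅ + y₆] = 0.1875·(178.68) = 33.5025.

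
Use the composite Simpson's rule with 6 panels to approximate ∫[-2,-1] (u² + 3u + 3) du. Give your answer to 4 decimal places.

h = (-1 − (-2))/6 = 0.166667.
Nodes u₀,…,u₆ = -2, -1.833333, -1.666667, -1.5, -1.333333, -1.166667, -1.
f(u) = u² + 3u + 3: f₀=1, f₁=0.861111, f₂=0.777778, f₃=0.75, f₄=0.777778, f₅=0.861111, f₆=1.
(h/3)·[f₀ + 4f₁ + 2f₂ + 4f₃ + 2f₄ + 4f₅ + f₆] = 0.055556·(15) = 0.8333.

0.8333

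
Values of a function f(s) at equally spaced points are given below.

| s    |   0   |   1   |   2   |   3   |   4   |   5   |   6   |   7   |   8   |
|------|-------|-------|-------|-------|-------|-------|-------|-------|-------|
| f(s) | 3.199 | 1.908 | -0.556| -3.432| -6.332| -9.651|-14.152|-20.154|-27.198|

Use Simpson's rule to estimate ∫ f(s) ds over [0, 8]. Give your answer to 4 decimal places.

h = 1, n = 8.
(h/3)·[y₀ + 4y₁ + 2y₂ + 4y₃ + 2y₄ + 4y₅ + 2y₆ + 4y₇ + y₈] = 0.333333·(-191.395) = -63.7983.

-63.7983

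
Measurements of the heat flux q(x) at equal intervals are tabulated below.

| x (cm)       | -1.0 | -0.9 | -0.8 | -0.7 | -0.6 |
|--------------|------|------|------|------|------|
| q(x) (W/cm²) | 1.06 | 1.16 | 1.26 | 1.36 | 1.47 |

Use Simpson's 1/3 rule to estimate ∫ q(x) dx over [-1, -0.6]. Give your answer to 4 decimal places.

0.5043

h = 0.1, n = 4.
(h/3)·[y₀ + 4y₁ + 2y₂ + 4y₃ + y₄] = 0.033333·(15.13) = 0.5043.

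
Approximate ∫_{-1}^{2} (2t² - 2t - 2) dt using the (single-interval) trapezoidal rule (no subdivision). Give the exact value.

T = (b−a)/2 · [f(-1) + f(2)] = 1.5·[2 + 2] = 6.

6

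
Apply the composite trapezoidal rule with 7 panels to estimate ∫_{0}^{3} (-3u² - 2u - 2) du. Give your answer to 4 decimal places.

-42.2755

h = (3 − 0)/7 = 0.428571.
Nodes u₀,…,u₇ = 0, 0.428571, 0.857143, 1.285714, 1.714286, 2.142857, 2.571429, 3.
f(u) = -3u² - 2u - 2: f₀=-2, f₁=-3.408163, f₂=-5.918367, f₃=-9.530612, f₄=-14.244898, f₅=-20.061224, f₆=-26.979592, f₇=-35.
(h/2)·[f₀ + 2f₁ + 2f₂ + 2f₃ + 2f₄ + 2f₅ + 2f₆ + f₇] = 0.214286·(-197.285714) = -42.2755.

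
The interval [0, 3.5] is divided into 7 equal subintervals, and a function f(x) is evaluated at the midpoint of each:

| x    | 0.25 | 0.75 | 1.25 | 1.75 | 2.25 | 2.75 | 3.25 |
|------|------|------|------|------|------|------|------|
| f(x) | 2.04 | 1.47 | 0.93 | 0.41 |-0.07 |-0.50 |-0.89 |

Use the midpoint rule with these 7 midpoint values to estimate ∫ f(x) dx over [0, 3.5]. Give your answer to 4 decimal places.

h = 0.5, n = 7.
h·[y(m₁) + y(m₂) + y(m₃) + y(m₄) + y(m₅) + y(m₆) + y(m₇)] = 0.5·(3.39) = 1.6950.

1.6950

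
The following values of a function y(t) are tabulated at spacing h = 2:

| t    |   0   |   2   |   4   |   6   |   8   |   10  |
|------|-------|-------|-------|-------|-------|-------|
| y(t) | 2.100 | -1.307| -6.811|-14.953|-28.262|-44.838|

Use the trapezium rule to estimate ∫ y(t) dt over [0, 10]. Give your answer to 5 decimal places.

-145.40400

h = 2, n = 5.
(h/2)·[y₀ + 2y₁ + 2y₂ + 2y₃ + 2y₄ + y₅] = 1·(-145.404) = -145.40400.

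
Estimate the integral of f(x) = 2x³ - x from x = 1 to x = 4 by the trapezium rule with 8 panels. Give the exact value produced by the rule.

h = (4 − 1)/8 = 0.375.
Nodes x₀,…,x₈ = 1, 1.375, 1.75, 2.125, 2.5, 2.875, 3.25, 3.625, 4.
f(x) = 2x³ - x: f₀=1, f₁=3.82421875, f₂=8.96875, f₃=17.06640625, f₄=28.75, f₅=44.65234375, f₆=65.40625, f₇=91.64453125, f₈=124.
(h/2)·[f₀ + 2f₁ + 2f₂ + 2f₃ + 2f₄ + 2f₅ + 2f₆ + 2f₇ + f₈] = 0.1875·(645.625) = 121.0546875.

121.0546875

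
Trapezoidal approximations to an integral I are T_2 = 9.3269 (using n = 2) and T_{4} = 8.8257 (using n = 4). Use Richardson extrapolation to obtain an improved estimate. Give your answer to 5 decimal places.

8.65863

R = (4·T_{4} − T_2) / 3 = (4·8.8257 − 9.3269)/3 = (25.9759)/3 = 8.65863.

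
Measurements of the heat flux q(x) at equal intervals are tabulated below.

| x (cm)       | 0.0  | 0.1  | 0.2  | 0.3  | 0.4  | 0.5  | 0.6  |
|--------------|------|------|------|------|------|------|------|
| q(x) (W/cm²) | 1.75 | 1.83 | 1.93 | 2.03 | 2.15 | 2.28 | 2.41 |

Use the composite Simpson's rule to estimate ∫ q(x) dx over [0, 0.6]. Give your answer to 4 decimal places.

h = 0.1, n = 6.
(h/3)·[y₀ + 4y₁ + 2y₂ + 4y₃ + 2y₄ + 4y₅ + y₆] = 0.033333·(36.88) = 1.2293.

1.2293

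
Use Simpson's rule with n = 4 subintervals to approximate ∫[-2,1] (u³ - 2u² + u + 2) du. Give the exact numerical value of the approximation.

-5.25

h = (1 − (-2))/4 = 0.75.
Nodes u₀,…,u₄ = -2, -1.25, -0.5, 0.25, 1.
f(u) = u³ - 2u² + u + 2: f₀=-16, f₁=-4.328125, f₂=0.875, f₃=2.140625, f₄=2.
(h/3)·[f₀ + 4f₁ + 2f₂ + 4f₃ + f₄] = 0.25·(-21) = -5.25.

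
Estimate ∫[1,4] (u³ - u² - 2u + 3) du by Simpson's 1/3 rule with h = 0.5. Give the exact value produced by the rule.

h = (4 − 1)/6 = 0.5.
Nodes u₀,…,u₆ = 1, 1.5, 2, 2.5, 3, 3.5, 4.
f(u) = u³ - u² - 2u + 3: f₀=1, f₁=1.125, f₂=3, f₃=7.375, f₄=15, f₅=26.625, f₆=43.
(h/3)·[f₀ + 4f₁ + 2f₂ + 4f₃ + 2f₄ + 4f₅ + f₆] = 0.166667·(220.5) = 36.75.

36.75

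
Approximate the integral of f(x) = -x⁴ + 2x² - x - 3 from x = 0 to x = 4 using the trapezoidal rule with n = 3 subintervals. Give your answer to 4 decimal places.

-217.2675

h = (4 − 0)/3 = 1.333333.
Nodes x₀,…,x₃ = 0, 1.333333, 2.666667, 4.
f(x) = -x⁴ + 2x² - x - 3: f₀=-3, f₁=-3.938272, f₂=-42.012346, f₃=-231.
(h/2)·[f₀ + 2f₁ + 2f₂ + f₃] = 0.666667·(-325.901235) = -217.2675.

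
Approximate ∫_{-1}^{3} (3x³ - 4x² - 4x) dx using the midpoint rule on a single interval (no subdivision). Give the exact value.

-20

M = (b−a)·f(1) = 4·(-5) = -20.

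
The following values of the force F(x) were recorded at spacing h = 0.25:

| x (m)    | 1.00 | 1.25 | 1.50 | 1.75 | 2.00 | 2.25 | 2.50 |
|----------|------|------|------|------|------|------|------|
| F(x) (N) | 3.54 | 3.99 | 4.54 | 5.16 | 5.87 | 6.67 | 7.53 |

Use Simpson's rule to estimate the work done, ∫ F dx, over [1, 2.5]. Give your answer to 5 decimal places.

h = 0.25, n = 6.
(h/3)·[y₀ + 4y₁ + 2y₂ + 4y₃ + 2y₄ + 4y₅ + y₆] = 0.083333·(95.17) = 7.93083.

7.93083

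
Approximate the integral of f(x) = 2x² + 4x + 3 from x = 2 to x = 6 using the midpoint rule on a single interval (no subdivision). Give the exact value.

204

M = (b−a)·f(4) = 4·(51) = 204.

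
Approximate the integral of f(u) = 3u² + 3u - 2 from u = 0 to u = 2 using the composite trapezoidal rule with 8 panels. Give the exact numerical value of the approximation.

h = (2 − 0)/8 = 0.25.
Nodes u₀,…,u₈ = 0, 0.25, 0.5, 0.75, 1, 1.25, 1.5, 1.75, 2.
f(u) = 3u² + 3u - 2: f₀=-2, f₁=-1.0625, f₂=0.25, f₃=1.9375, f₄=4, f₅=6.4375, f₆=9.25, f₇=12.4375, f₈=16.
(h/2)·[f₀ + 2f₁ + 2f₂ + 2f₃ + 2f₄ + 2f₅ + 2f₆ + 2f₇ + f₈] = 0.125·(80.5) = 10.0625.

10.0625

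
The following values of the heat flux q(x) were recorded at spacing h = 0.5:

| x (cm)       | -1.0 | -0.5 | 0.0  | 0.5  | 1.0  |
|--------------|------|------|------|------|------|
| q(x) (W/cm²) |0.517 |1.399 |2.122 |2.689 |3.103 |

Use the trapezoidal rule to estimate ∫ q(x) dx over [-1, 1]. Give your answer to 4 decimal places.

h = 0.5, n = 4.
(h/2)·[y₀ + 2y₁ + 2y₂ + 2y₃ + y₄] = 0.25·(16.040) = 4.0100.

4.0100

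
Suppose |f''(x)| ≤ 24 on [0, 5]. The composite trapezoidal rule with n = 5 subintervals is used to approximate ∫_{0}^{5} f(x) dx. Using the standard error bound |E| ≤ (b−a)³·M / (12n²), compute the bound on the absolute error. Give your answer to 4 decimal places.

10.0000

|E| ≤ (5)³·24 / (12·5²) = 3000/300 = 10.0000.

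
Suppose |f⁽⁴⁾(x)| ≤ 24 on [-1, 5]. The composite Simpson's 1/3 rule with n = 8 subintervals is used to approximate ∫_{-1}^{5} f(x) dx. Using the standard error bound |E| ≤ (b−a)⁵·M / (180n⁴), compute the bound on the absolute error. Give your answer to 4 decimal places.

0.2531

|E| ≤ (6)⁵·24 / (180·8⁴) = 186624/737280 = 0.2531.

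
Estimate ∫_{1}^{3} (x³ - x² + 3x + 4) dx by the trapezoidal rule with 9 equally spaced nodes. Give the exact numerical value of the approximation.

31.4375

h = (3 − 1)/8 = 0.25.
Nodes x₀,…,x₈ = 1, 1.25, 1.5, 1.75, 2, 2.25, 2.5, 2.75, 3.
f(x) = x³ - x² + 3x + 4: f₀=7, f₁=8.140625, f₂=9.625, f₃=11.546875, f₄=14, f₅=17.078125, f₆=20.875, f₇=25.484375, f₈=31.
(h/2)·[f₀ + 2f₁ + 2f₂ + 2f₃ + 2f₄ + 2f₅ + 2f₆ + 2f₇ + f₈] = 0.125·(251.5) = 31.4375.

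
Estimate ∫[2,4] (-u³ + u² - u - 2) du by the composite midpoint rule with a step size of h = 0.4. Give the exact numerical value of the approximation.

-51.12

h = (4 − 2)/5 = 0.4.
Midpoints m₁,…,m₅ = 2.2, 2.6, 3, 3.4, 3.8.
f(m₁)=-10.008, f(m₂)=-15.416, f(m₃)=-23, f(m₄)=-33.144, f(m₅)=-46.232.
h·[f(m₁) + f(m₂) + f(m₃) + f(m₄) + f(m₅)] = 0.4·(-127.8) = -51.12.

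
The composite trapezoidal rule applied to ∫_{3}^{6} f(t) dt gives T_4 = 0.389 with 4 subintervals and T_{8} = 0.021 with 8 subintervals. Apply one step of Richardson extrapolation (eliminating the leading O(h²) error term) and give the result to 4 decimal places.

R = (4·T_{8} − T_4) / 3 = (4·0.021 − 0.389)/3 = (-0.305)/3 = -0.1017.

-0.1017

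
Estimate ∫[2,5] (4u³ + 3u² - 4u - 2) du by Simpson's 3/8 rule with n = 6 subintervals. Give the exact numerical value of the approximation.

678

h = (5 − 2)/6 = 0.5.
Nodes u₀,…,u₆ = 2, 2.5, 3, 3.5, 4, 4.5, 5.
f(u) = 4u³ + 3u² - 4u - 2: f₀=34, f₁=69.25, f₂=121, f₃=192.25, f₄=286, f₅=405.25, f₆=553.
(3h/8)·[f₀ + 3f₁ + 3f₂ + 2f₃ + 3f₄ + 3f₅ + f₆] = 0.1875·(3616) = 678.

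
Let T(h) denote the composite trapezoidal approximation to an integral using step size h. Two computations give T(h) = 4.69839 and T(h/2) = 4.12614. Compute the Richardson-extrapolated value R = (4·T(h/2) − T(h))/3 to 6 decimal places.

R = (4·T(h/2) − T(h)) / 3 = (4·4.12614 − 4.69839)/3 = (11.80617)/3 = 3.935390.

3.935390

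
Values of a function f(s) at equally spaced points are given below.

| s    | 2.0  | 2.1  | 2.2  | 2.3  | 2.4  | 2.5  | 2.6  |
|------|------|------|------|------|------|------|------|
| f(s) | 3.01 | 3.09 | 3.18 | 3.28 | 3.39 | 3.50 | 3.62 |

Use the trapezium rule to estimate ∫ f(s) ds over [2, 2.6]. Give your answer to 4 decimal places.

1.9755

h = 0.1, n = 6.
(h/2)·[y₀ + 2y₁ + 2y₂ + 2y₃ + 2y₄ + 2y₅ + y₆] = 0.05·(39.51) = 1.9755.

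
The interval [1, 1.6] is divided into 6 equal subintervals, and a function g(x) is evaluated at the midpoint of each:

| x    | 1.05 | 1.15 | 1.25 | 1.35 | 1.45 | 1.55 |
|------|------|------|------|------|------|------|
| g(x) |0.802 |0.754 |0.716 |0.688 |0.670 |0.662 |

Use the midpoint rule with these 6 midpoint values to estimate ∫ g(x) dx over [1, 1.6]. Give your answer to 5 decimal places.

h = 0.1, n = 6.
h·[y(m₁) + y(m₂) + y(m₃) + y(m₄) + y(m₅) + y(m₆)] = 0.1·(4.292) = 0.42920.

0.42920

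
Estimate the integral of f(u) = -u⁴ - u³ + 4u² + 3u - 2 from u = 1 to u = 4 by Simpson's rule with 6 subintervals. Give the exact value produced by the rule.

-167.875

h = (4 − 1)/6 = 0.5.
Nodes u₀,…,u₆ = 1, 1.5, 2, 2.5, 3, 3.5, 4.
f(u) = -u⁴ - u³ + 4u² + 3u - 2: f₀=3, f₁=3.0625, f₂=-4, f₃=-24.1875, f₄=-65, f₅=-135.4375, f₆=-246.
(h/3)·[f₀ + 4f₁ + 2f₂ + 4f₃ + 2f₄ + 4f₅ + f₆] = 0.166667·(-1007.25) = -167.875.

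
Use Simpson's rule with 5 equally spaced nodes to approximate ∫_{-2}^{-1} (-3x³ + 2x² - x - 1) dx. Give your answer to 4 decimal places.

16.4167

h = (-1 − (-2))/4 = 0.25.
Nodes x₀,…,x₄ = -2, -1.75, -1.5, -1.25, -1.
f(x) = -3x³ + 2x² - x - 1: f₀=33, f₁=22.953125, f₂=15.125, f₃=9.234375, f₄=5.
(h/3)·[f₀ + 4f₁ + 2f₂ + 4f₃ + f₄] = 0.083333·(197) = 16.4167.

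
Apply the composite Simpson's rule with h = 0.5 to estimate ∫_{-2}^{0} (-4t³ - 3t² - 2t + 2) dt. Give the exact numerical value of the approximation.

16

h = (0 − (-2))/4 = 0.5.
Nodes t₀,…,t₄ = -2, -1.5, -1, -0.5, 0.
f(t) = -4t³ - 3t² - 2t + 2: f₀=26, f₁=11.75, f₂=5, f₃=2.75, f₄=2.
(h/3)·[f₀ + 4f₁ + 2f₂ + 4f₃ + f₄] = 0.166667·(96) = 16.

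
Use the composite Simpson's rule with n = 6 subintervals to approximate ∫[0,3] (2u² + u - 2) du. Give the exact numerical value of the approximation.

16.5

h = (3 − 0)/6 = 0.5.
Nodes u₀,…,u₆ = 0, 0.5, 1, 1.5, 2, 2.5, 3.
f(u) = 2u² + u - 2: f₀=-2, f₁=-1, f₂=1, f₃=4, f₄=8, f₅=13, f₆=19.
(h/3)·[f₀ + 4f₁ + 2f₂ + 4f₃ + 2f₄ + 4f₅ + f₆] = 0.166667·(99) = 16.5.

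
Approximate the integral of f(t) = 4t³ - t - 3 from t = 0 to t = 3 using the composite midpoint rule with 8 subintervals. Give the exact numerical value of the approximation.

h = (3 − 0)/8 = 0.375.
Midpoints m₁,…,m₈ = 0.1875, 0.5625, 0.9375, 1.3125, 1.6875, 2.0625, 2.4375, 2.8125.
f(m₁)=-3.1611328125, f(m₂)=-2.8505859375, f(m₃)=-0.6416015625, f(m₄)=4.7314453125, f(m₅)=14.5341796875, f(m₆)=30.0322265625, f(m₇)=52.4912109375, f(m₈)=83.1767578125.
h·[f(m₁) + f(m₂) + f(m₃) + f(m₄) + f(m₅) + f(m₆) + f(m₇) + f(m₈)] = 0.375·(178.3125) = 66.8671875.

66.8671875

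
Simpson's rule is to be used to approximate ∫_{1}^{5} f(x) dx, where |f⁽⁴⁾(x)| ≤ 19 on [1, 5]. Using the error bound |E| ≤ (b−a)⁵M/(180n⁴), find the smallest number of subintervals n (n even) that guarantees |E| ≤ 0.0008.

Need 19456/(180n⁴) ≤ 0.0008.
n⁴ ≥ 19456/(180·0.0008) = 135111 ⇒ n ≥ 19.1722, so the smallest even n is 20. (n must be even for Simpson's rule.)

20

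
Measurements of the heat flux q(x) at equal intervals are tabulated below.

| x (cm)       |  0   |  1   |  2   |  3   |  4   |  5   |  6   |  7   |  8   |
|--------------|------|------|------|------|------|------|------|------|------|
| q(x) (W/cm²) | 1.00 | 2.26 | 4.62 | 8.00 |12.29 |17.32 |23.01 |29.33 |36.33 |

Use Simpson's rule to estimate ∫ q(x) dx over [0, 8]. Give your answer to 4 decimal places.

114.9367

h = 1, n = 8.
(h/3)·[y₀ + 4y₁ + 2y₂ + 4y₃ + 2y₄ + 4y₅ + 2y₆ + 4y₇ + y₈] = 0.333333·(344.81) = 114.9367.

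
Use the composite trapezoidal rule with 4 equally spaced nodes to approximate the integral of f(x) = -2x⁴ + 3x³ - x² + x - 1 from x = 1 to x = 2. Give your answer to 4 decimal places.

h = (2 − 1)/3 = 0.333333.
Nodes x₀,…,x₃ = 1, 1.333333, 1.666667, 2.
f(x) = -2x⁴ + 3x³ - x² + x - 1: f₀=0, f₁=-0.654321, f₂=-3.654321, f₃=-11.
(h/2)·[f₀ + 2f₁ + 2f₂ + f₃] = 0.166667·(-19.617284) = -3.2695.

-3.2695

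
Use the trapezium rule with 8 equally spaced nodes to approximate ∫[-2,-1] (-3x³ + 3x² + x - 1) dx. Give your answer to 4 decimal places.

h = (-1 − (-2))/7 = 0.142857.
Nodes x₀,…,x₇ = -2, -1.857143, -1.714286, -1.571429, -1.428571, -1.285714, -1.142857, -1.
f(x) = -3x³ + 3x² + x - 1: f₀=33, f₁=26.705539, f₂=21.215743, f₃=16.478134, f₄=12.440233, f₅=9.049563, f₆=6.253644, f₇=4.
(h/2)·[f₀ + 2f₁ + 2f₂ + 2f₃ + 2f₄ + 2f₅ + 2f₆ + f₇] = 0.071429·(221.285714) = 15.8061.

15.8061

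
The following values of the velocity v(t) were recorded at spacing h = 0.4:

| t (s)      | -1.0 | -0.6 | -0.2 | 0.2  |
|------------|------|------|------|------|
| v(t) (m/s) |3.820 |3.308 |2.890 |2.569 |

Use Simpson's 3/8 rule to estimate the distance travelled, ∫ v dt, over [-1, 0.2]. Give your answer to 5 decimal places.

3.74745

h = 0.4, n = 3.
(3h/8)·[y₀ + 3y₁ + 3y₂ + y₃] = 0.15·(24.983) = 3.74745.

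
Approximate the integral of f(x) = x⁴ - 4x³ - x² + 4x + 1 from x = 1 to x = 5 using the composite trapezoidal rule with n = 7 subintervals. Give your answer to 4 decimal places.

h = (5 − 1)/7 = 0.571429.
Nodes x₀,…,x₇ = 1, 1.571429, 2.142857, 2.714286, 3.285714, 3.857143, 4.428571, 5.
f(x) = x⁴ - 4x³ - x² + 4x + 1: f₀=1, f₁=-4.607663, f₂=-13.294044, f₃=-21.220741, f₄=-21.990421, f₅=-6.646814, f₆=36.325281, f₇=121.
(h/2)·[f₀ + 2f₁ + 2f₂ + 2f₃ + 2f₄ + 2f₅ + 2f₆ + f₇] = 0.285714·(59.131195) = 16.8946.

16.8946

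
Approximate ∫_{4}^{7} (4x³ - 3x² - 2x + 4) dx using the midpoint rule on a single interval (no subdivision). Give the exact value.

M = (b−a)·f(5.5) = 3·(567.75) = 1703.25.

1703.25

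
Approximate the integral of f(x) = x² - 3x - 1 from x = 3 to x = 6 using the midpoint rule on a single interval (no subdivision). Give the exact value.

M = (b−a)·f(4.5) = 3·(5.75) = 17.25.

17.25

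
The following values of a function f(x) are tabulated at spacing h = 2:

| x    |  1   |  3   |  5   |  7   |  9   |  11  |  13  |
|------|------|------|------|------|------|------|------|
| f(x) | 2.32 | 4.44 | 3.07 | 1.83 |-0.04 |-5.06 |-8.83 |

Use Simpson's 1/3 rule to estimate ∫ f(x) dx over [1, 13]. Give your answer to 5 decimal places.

2.92667

h = 2, n = 6.
(h/3)·[y₀ + 4y₁ + 2y₂ + 4y₃ + 2y₄ + 4y₅ + y₆] = 0.666667·(4.39) = 2.92667.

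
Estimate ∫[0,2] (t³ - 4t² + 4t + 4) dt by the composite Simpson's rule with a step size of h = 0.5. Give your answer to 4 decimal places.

9.3333

h = (2 − 0)/4 = 0.5.
Nodes t₀,…,t₄ = 0, 0.5, 1, 1.5, 2.
f(t) = t³ - 4t² + 4t + 4: f₀=4, f₁=5.125, f₂=5, f₃=4.375, f₄=4.
(h/3)·[f₀ + 4f₁ + 2f₂ + 4f₃ + f₄] = 0.166667·(56) = 9.3333.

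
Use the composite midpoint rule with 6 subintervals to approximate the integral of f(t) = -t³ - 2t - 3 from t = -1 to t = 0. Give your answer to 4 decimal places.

-1.7535

h = (0 − (-1))/6 = 0.166667.
Midpoints m₁,…,m₆ = -0.916667, -0.75, -0.583333, -0.416667, -0.25, -0.083333.
f(m₁)=-0.396412, f(m₂)=-1.078125, f(m₃)=-1.634838, f(m₄)=-2.094329, f(m₅)=-2.484375, f(m₆)=-2.832755.
h·[f(m₁) + f(m₂) + f(m₃) + f(m₄) + f(m₅) + f(m₆)] = 0.166667·(-10.520833) = -1.7535.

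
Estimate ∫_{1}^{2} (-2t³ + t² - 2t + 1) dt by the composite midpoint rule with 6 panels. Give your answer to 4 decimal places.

-7.1481

h = (2 − 1)/6 = 0.166667.
Midpoints m₁,…,m₆ = 1.083333, 1.25, 1.416667, 1.583333, 1.75, 1.916667.
f(m₁)=-2.535880, f(m₂)=-3.84375, f(m₃)=-5.512731, f(m₄)=-7.598380, f(m₅)=-10.15625, f(m₆)=-13.241898.
h·[f(m₁) + f(m₂) + f(m₃) + f(m₄) + f(m₅) + f(m₆)] = 0.166667·(-42.888889) = -7.1481.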